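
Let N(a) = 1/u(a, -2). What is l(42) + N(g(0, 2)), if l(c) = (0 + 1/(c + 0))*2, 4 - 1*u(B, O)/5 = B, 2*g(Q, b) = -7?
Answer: 13/175 ≈ 0.074286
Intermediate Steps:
g(Q, b) = -7/2 (g(Q, b) = (1/2)*(-7) = -7/2)
u(B, O) = 20 - 5*B
N(a) = 1/(20 - 5*a)
l(c) = 2/c (l(c) = (0 + 1/c)*2 = 2/c)
l(42) + N(g(0, 2)) = 2/42 - 1/(-20 + 5*(-7/2)) = 2*(1/42) - 1/(-20 - 35/2) = 1/21 - 1/(-75/2) = 1/21 - 1*(-2/75) = 1/21 + 2/75 = 13/175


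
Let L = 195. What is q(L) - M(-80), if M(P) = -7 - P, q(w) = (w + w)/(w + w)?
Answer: -72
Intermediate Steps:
q(w) = 1 (q(w) = (2*w)/((2*w)) = (2*w)*(1/(2*w)) = 1)
q(L) - M(-80) = 1 - (-7 - 1*(-80)) = 1 - (-7 + 80) = 1 - 1*73 = 1 - 73 = -72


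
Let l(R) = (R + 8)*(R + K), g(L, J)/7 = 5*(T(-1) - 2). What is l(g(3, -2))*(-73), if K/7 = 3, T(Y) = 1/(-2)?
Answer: -1543731/4 ≈ -3.8593e+5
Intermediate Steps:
T(Y) = -½
K = 21 (K = 7*3 = 21)
g(L, J) = -175/2 (g(L, J) = 7*(5*(-½ - 2)) = 7*(5*(-5/2)) = 7*(-25/2) = -175/2)
l(R) = (8 + R)*(21 + R) (l(R) = (R + 8)*(R + 21) = (8 + R)*(21 + R))
l(g(3, -2))*(-73) = (168 + (-175/2)² + 29*(-175/2))*(-73) = (168 + 30625/4 - 5075/2)*(-73) = (21147/4)*(-73) = -1543731/4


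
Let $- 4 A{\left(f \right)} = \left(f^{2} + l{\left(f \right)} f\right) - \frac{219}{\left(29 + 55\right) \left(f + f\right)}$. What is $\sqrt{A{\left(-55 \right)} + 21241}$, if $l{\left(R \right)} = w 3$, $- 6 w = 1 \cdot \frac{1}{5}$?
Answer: $\frac{\sqrt{194313432390}}{3080} \approx 143.12$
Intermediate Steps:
$w = - \frac{1}{30}$ ($w = - \frac{1 \cdot \frac{1}{5}}{6} = \left(- \frac{1}{6}\right) \frac{1}{5} = - \frac{1}{30} \approx -0.033333$)
$l{\left(R \right)} = - \frac{1}{10}$ ($l{\left(R \right)} = \left(- \frac{1}{30}\right) 3 = - \frac{1}{10}$)
$A{\left(f \right)} = - \frac{f^{2}}{4} + \frac{f}{40} + \frac{73}{224 f}$ ($A{\left(f \right)} = - \frac{\left(f^{2} - \frac{f}{10}\right) - \frac{219}{\left(29 + 55\right) \left(f + f\right)}}{4} = - \frac{\left(f^{2} - \frac{f}{10}\right) - \frac{219}{84 \cdot 2 f}}{4} = - \frac{\left(f^{2} - \frac{f}{10}\right) - \frac{219}{168 f}}{4} = - \frac{\left(f^{2} - \frac{f}{10}\right) - 219 \frac{1}{168 f}}{4} = - \frac{\left(f^{2} - \frac{f}{10}\right) - \frac{73}{56 f}}{4} = - \frac{f^{2} - \frac{73}{56 f} - \frac{f}{10}}{4} = - \frac{f^{2}}{4} + \frac{f}{40} + \frac{73}{224 f}$)
$\sqrt{A{\left(-55 \right)} + 21241} = \sqrt{\left(- \frac{\left(-55\right)^{2}}{4} + \frac{1}{40} \left(-55\right) + \frac{73}{224 \left(-55\right)}\right) + 21241} = \sqrt{\left(\left(- \frac{1}{4}\right) 3025 - \frac{11}{8} + \frac{73}{224} \left(- \frac{1}{55}\right)\right) + 21241} = \sqrt{\left(- \frac{3025}{4} - \frac{11}{8} - \frac{73}{12320}\right) + 21241} = \sqrt{- \frac{9334013}{12320} + 21241} = \sqrt{\frac{252355107}{12320}} = \frac{\sqrt{194313432390}}{3080}$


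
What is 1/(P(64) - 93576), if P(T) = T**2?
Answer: -1/89480 ≈ -1.1176e-5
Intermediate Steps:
1/(P(64) - 93576) = 1/(64**2 - 93576) = 1/(4096 - 93576) = 1/(-89480) = -1/89480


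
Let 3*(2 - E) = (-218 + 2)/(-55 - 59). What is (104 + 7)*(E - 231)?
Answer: -484293/19 ≈ -25489.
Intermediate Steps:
E = 26/19 (E = 2 - (-218 + 2)/(3*(-55 - 59)) = 2 - (-72)/(-114) = 2 - (-72)*(-1)/114 = 2 - 1/3*36/19 = 2 - 12/19 = 26/19 ≈ 1.3684)
(104 + 7)*(E - 231) = (104 + 7)*(26/19 - 231) = 111*(-4363/19) = -484293/19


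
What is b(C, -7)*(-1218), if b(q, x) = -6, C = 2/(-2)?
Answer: 7308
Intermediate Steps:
C = -1 (C = 2*(-½) = -1)
b(C, -7)*(-1218) = -6*(-1218) = 7308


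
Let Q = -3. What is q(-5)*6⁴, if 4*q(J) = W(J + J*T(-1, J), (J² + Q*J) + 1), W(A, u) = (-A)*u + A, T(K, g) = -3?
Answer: -129600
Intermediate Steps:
W(A, u) = A - A*u (W(A, u) = -A*u + A = A - A*u)
q(J) = -J*(-J² + 3*J)/2 (q(J) = ((J + J*(-3))*(1 - ((J² - 3*J) + 1)))/4 = ((J - 3*J)*(1 - (1 + J² - 3*J)))/4 = ((-2*J)*(1 + (-1 - J² + 3*J)))/4 = ((-2*J)*(-J² + 3*J))/4 = (-2*J*(-J² + 3*J))/4 = -J*(-J² + 3*J)/2)
q(-5)*6⁴ = ((½)*(-5)²*(-3 - 5))*6⁴ = ((½)*25*(-8))*1296 = -100*1296 = -129600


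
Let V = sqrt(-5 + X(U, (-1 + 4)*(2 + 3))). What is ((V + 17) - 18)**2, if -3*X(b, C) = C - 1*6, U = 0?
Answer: (1 - 2*I*sqrt(2))**2 ≈ -7.0 - 5.6569*I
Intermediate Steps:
X(b, C) = 2 - C/3 (X(b, C) = -(C - 1*6)/3 = -(C - 6)/3 = -(-6 + C)/3 = 2 - C/3)
V = 2*I*sqrt(2) (V = sqrt(-5 + (2 - (-1 + 4)*(2 + 3)/3)) = sqrt(-5 + (2 - 5)) = sqrt(-5 - 3) = sqrt(-8) = 2*I*sqrt(2) ≈ 2.8284*I)
((V + 17) - 18)**2 = ((2*I*sqrt(2) + 17) - 18)**2 = ((17 + 2*I*sqrt(2)) - 18)**2 = (-1 + 2*I*sqrt(2))**2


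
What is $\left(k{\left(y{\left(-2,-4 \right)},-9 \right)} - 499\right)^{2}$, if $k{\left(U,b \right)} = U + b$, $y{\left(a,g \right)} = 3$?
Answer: $255025$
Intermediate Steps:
$\left(k{\left(y{\left(-2,-4 \right)},-9 \right)} - 499\right)^{2} = \left(\left(3 - 9\right) - 499\right)^{2} = \left(-6 - 499\right)^{2} = \left(-505\right)^{2} = 255025$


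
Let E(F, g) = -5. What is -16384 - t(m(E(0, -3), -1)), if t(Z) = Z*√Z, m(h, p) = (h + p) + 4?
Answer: -16384 + 2*I*√2 ≈ -16384.0 + 2.8284*I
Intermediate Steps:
m(h, p) = 4 + h + p
t(Z) = Z^(3/2)
-16384 - t(m(E(0, -3), -1)) = -16384 - (4 - 5 - 1)^(3/2) = -16384 - (-2)^(3/2) = -16384 - (-2)*I*√2 = -16384 + 2*I*√2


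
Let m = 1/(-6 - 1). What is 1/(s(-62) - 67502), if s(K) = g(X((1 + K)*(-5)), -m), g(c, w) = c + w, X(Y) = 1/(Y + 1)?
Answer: -2142/144588971 ≈ -1.4814e-5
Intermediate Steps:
m = -⅐ (m = 1/(-7) = -⅐ ≈ -0.14286)
X(Y) = 1/(1 + Y)
s(K) = ⅐ + 1/(-4 - 5*K) (s(K) = 1/(1 + (1 + K)*(-5)) - 1*(-⅐) = 1/(1 + (-5 - 5*K)) + ⅐ = 1/(-4 - 5*K) + ⅐ = ⅐ + 1/(-4 - 5*K))
1/(s(-62) - 67502) = 1/((-3 + 5*(-62))/(7*(4 + 5*(-62))) - 67502) = 1/((-3 - 310)/(7*(4 - 310)) - 67502) = 1/((⅐)*(-313)/(-306) - 67502) = 1/((⅐)*(-1/306)*(-313) - 67502) = 1/(313/2142 - 67502) = 1/(-144588971/2142) = -2142/144588971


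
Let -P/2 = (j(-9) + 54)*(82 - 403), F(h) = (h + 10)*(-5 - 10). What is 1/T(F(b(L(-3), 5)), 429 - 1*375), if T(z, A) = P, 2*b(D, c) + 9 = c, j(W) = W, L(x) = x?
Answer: 1/28890 ≈ 3.4614e-5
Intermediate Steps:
b(D, c) = -9/2 + c/2
F(h) = -150 - 15*h (F(h) = (10 + h)*(-15) = -150 - 15*h)
P = 28890 (P = -2*(-9 + 54)*(82 - 403) = -90*(-321) = -2*(-14445) = 28890)
T(z, A) = 28890
1/T(F(b(L(-3), 5)), 429 - 1*375) = 1/28890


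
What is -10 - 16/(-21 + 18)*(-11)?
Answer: -206/3 ≈ -68.667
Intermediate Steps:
-10 - 16/(-21 + 18)*(-11) = -10 - 16/(-3)*(-11) = -10 - 16*(-⅓)*(-11) = -10 + (16/3)*(-11) = -10 - 176/3 = -206/3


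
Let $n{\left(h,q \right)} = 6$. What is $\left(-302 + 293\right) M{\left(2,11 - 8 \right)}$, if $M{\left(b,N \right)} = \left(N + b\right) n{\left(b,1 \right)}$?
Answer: $-270$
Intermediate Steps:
$M{\left(b,N \right)} = 6 N + 6 b$ ($M{\left(b,N \right)} = \left(N + b\right) 6 = 6 N + 6 b$)
$\left(-302 + 293\right) M{\left(2,11 - 8 \right)} = \left(-302 + 293\right) \left(6 \left(11 - 8\right) + 6 \cdot 2\right) = - 9 \left(6 \cdot 3 + 12\right) = - 9 \left(18 + 12\right) = \left(-9\right) 30 = -270$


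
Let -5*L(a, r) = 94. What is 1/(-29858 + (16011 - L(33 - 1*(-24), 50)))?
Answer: -5/69141 ≈ -7.2316e-5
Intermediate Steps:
L(a, r) = -94/5 (L(a, r) = -⅕*94 = -94/5)
1/(-29858 + (16011 - L(33 - 1*(-24), 50))) = 1/(-29858 + (16011 - 1*(-94/5))) = 1/(-29858 + (16011 + 94/5)) = 1/(-29858 + 80149/5) = 1/(-69141/5) = -5/69141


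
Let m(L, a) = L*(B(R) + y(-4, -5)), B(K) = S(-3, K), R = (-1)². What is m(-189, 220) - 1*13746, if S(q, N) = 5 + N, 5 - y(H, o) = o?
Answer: -16770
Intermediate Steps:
y(H, o) = 5 - o
R = 1
B(K) = 5 + K
m(L, a) = 16*L (m(L, a) = L*((5 + 1) + (5 - 1*(-5))) = L*(6 + (5 + 5)) = L*(6 + 10) = L*16 = 16*L)
m(-189, 220) - 1*13746 = 16*(-189) - 1*13746 = -3024 - 13746 = -16770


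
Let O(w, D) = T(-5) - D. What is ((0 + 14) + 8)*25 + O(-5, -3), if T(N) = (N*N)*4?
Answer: 653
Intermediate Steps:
T(N) = 4*N² (T(N) = N²*4 = 4*N²)
O(w, D) = 100 - D (O(w, D) = 4*(-5)² - D = 4*25 - D = 100 - D)
((0 + 14) + 8)*25 + O(-5, -3) = ((0 + 14) + 8)*25 + (100 - 1*(-3)) = (14 + 8)*25 + (100 + 3) = 22*25 + 103 = 550 + 103 = 653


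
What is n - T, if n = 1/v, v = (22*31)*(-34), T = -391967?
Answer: 9088930795/23188 ≈ 3.9197e+5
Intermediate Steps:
v = -23188 (v = 682*(-34) = -23188)
n = -1/23188 (n = 1/(-23188) = -1/23188 ≈ -4.3126e-5)
n - T = -1/23188 - 1*(-391967) = -1/23188 + 391967 = 9088930795/23188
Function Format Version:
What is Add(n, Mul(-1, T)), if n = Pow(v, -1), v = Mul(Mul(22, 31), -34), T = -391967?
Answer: Rational(9088930795, 23188) ≈ 3.9197e+5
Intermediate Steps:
v = -23188 (v = Mul(682, -34) = -23188)
n = Rational(-1, 23188) (n = Pow(-23188, -1) = Rational(-1, 23188) ≈ -4.3126e-5)
Add(n, Mul(-1, T)) = Add(Rational(-1, 23188), Mul(-1, -391967)) = Add(Rational(-1, 23188), 391967) = Rational(9088930795, 23188)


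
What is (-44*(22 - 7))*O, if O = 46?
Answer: -30360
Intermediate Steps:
(-44*(22 - 7))*O = -44*(22 - 7)*46 = -44*15*46 = -660*46 = -30360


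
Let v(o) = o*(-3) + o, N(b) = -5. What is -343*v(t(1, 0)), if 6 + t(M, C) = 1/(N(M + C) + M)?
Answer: -8575/2 ≈ -4287.5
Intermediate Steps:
t(M, C) = -6 + 1/(-5 + M)
v(o) = -2*o (v(o) = -3*o + o = -2*o)
-343*v(t(1, 0)) = -(-686)*(31 - 6*1)/(-5 + 1) = -(-686)*(31 - 6)/(-4) = -(-686)*(-1/4*25) = -(-686)*(-25)/4 = -343*25/2 = -8575/2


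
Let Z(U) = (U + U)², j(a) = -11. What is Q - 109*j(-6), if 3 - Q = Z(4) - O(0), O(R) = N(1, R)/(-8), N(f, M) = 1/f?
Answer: 9103/8 ≈ 1137.9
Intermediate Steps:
Z(U) = 4*U² (Z(U) = (2*U)² = 4*U²)
O(R) = -⅛ (O(R) = 1/(1*(-8)) = 1*(-⅛) = -⅛)
Q = -489/8 (Q = 3 - (4*4² - 1*(-⅛)) = 3 - (4*16 + ⅛) = 3 - (64 + ⅛) = 3 - 1*513/8 = 3 - 513/8 = -489/8 ≈ -61.125)
Q - 109*j(-6) = -489/8 - 109*(-11) = -489/8 + 1199 = 9103/8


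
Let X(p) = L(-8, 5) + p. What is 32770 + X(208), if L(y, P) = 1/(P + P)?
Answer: 329781/10 ≈ 32978.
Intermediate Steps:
L(y, P) = 1/(2*P)
X(p) = ⅒ + p (X(p) = (½)/5 + p = (½)*(⅕) + p = ⅒ + p)
32770 + X(208) = 32770 + (⅒ + 208) = 32770 + 2081/10 = 329781/10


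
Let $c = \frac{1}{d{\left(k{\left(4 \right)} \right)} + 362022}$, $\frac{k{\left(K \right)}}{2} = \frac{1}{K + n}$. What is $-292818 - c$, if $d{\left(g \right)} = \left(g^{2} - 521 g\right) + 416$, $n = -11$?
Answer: $- \frac{5202427129729}{17766760} \approx -2.9282 \cdot 10^{5}$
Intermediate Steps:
$k{\left(K \right)} = \frac{2}{-11 + K}$ ($k{\left(K \right)} = \frac{2}{K - 11} = \frac{2}{-11 + K}$)
$d{\left(g \right)} = 416 + g^{2} - 521 g$
$c = \frac{49}{17766760}$ ($c = \frac{1}{\left(416 + \left(\frac{2}{-11 + 4}\right)^{2} - 521 \frac{2}{-11 + 4}\right) + 362022} = \frac{1}{\left(416 + \left(\frac{2}{-7}\right)^{2} - 521 \frac{2}{-7}\right) + 362022} = \frac{1}{\left(416 + \left(2 \left(- \frac{1}{7}\right)\right)^{2} - 521 \cdot 2 \left(- \frac{1}{7}\right)\right) + 362022} = \frac{1}{\left(416 + \left(- \frac{2}{7}\right)^{2} - - \frac{1042}{7}\right) + 362022} = \frac{1}{\left(416 + \frac{4}{49} + \frac{1042}{7}\right) + 362022} = \frac{1}{\frac{27682}{49} + 362022} = \frac{1}{\frac{17766760}{49}} = \frac{49}{17766760} \approx 2.758 \cdot 10^{-6}$)
$-292818 - c = -292818 - \frac{49}{17766760} = - \frac{5202427129729}{17766760}$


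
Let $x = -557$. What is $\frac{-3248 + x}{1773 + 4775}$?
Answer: $- \frac{3805}{6548} \approx -0.58109$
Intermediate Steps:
$\frac{-3248 + x}{1773 + 4775} = \frac{-3248 - 557}{1773 + 4775} = - \frac{3805}{6548}$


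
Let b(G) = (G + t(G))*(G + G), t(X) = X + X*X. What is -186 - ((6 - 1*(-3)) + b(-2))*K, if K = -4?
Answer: -150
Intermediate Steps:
t(X) = X + X**2
b(G) = 2*G*(G + G*(1 + G)) (b(G) = (G + G*(1 + G))*(G + G) = (G + G*(1 + G))*(2*G) = 2*G*(G + G*(1 + G)))
-186 - ((6 - 1*(-3)) + b(-2))*K = -186 - ((6 - 1*(-3)) + 2*(-2)**2*(2 - 2))*(-4) = -186 - ((6 + 3) + 2*4*0)*(-4) = -186 - (9 + 0)*(-4) = -186 - 9*(-4) = -186 - 1*(-36) = -186 + 36 = -150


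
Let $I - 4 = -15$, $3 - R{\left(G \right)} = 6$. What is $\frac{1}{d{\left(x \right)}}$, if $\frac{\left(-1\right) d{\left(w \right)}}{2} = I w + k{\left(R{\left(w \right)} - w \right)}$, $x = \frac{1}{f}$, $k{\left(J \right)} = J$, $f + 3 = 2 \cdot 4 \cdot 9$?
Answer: $\frac{23}{146} \approx 0.15753$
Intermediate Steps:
$R{\left(G \right)} = -3$ ($R{\left(G \right)} = 3 - 6 = -3$)
$f = 69$ ($f = -3 + 2 \cdot 4 \cdot 9 = -3 + 8 \cdot 9 = -3 + 72 = 69$)
$I = -11$ ($I = 4 - 15 = -11$)
$x = \frac{1}{69} \approx 0.014493$
$d{\left(w \right)} = 6 + 24 w$ ($d{\left(w \right)} = - 2 \left(- 11 w - \left(3 + w\right)\right) = - 2 \left(-3 - 12 w\right) = 6 + 24 w$)
$\frac{1}{d{\left(x \right)}} = \frac{1}{6 + 24 \cdot \frac{1}{69}} = \frac{1}{6 + \frac{8}{23}} = \frac{1}{\frac{146}{23}} = \frac{23}{146}$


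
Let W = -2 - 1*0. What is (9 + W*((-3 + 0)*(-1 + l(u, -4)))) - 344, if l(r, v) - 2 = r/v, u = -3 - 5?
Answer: -317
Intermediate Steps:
u = -8
W = -2 (W = -2 + 0 = -2)
l(r, v) = 2 + r/v
(9 + W*((-3 + 0)*(-1 + l(u, -4)))) - 344 = (9 - 2*(-3 + 0)*(-1 + (2 - 8/(-4)))) - 344 = (9 - (-6)*(-1 + (2 - 8*(-¼)))) - 344 = (9 - (-6)*(-1 + (2 + 2))) - 344 = (9 - (-6)*(-1 + 4)) - 344 = (9 - (-6)*3) - 344 = (9 - 2*(-9)) - 344 = (9 + 18) - 344 = 27 - 344 = -317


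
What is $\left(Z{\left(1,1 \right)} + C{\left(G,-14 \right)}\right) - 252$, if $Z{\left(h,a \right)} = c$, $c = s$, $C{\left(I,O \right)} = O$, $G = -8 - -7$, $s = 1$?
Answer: $-265$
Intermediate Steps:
$G = -1$ ($G = -8 + 7 = -1$)
$c = 1$
$Z{\left(h,a \right)} = 1$
$\left(Z{\left(1,1 \right)} + C{\left(G,-14 \right)}\right) - 252 = \left(1 - 14\right) - 252 = -13 - 252 = -265$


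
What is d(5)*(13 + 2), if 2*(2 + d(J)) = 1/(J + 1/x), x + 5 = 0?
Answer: -455/16 ≈ -28.438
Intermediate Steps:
x = -5 (x = -5 + 0 = -5)
d(J) = -2 + 1/(2*(-⅕ + J)) (d(J) = -2 + 1/(2*(J + 1/(-5))) = -2 + 1/(2*(J - ⅕)) = -2 + 1/(2*(-⅕ + J)))
d(5)*(13 + 2) = ((-9 + 20*5)/(2*(1 - 5*5)))*(13 + 2) = ((-9 + 100)/(2*(1 - 25)))*15 = ((½)*91/(-24))*15 = ((½)*(-1/24)*91)*15 = -91/48*15 = -455/16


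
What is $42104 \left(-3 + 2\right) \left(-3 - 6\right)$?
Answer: $378936$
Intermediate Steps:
$42104 \left(-3 + 2\right) \left(-3 - 6\right) = 42104 \left(\left(-1\right) \left(-9\right)\right) = 42104 \cdot 9 = 378936$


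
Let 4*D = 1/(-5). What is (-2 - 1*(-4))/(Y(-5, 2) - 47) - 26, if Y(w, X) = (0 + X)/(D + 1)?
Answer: -22216/853 ≈ -26.045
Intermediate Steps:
D = -1/20 (D = (¼)/(-5) = (¼)*(-⅕) = -1/20 ≈ -0.050000)
Y(w, X) = 20*X/19 (Y(w, X) = (0 + X)/(-1/20 + 1) = X/(19/20) = X*(20/19) = 20*X/19)
(-2 - 1*(-4))/(Y(-5, 2) - 47) - 26 = (-2 - 1*(-4))/((20/19)*2 - 47) - 26 = (-2 + 4)/(40/19 - 47) - 26 = 2/(-853/19) - 26 = -19/853*2 - 26 = -38/853 - 26 = -22216/853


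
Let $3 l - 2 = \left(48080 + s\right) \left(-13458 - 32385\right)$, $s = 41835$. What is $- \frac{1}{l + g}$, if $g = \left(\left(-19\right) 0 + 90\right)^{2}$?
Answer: $\frac{3}{4121949043} \approx 7.2781 \cdot 10^{-10}$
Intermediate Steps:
$l = - \frac{4121973343}{3}$ ($l = \frac{2}{3} + \frac{\left(48080 + 41835\right) \left(-13458 - 32385\right)}{3} = \frac{2}{3} + \frac{89915 \left(-45843\right)}{3} = \frac{2}{3} + \frac{1}{3} \left(-4121973345\right) = \frac{2}{3} - 1373991115 = - \frac{4121973343}{3} \approx -1.374 \cdot 10^{9}$)
$g = 8100$ ($g = \left(0 + 90\right)^{2} = 90^{2} = 8100$)
$- \frac{1}{l + g} = - \frac{1}{- \frac{4121973343}{3} + 8100} = - \frac{1}{- \frac{4121949043}{3}} = \left(-1\right) \left(- \frac{3}{4121949043}\right) = \frac{3}{4121949043}$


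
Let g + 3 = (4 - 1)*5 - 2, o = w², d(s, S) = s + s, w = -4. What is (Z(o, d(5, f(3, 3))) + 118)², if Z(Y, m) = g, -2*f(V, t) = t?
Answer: 16384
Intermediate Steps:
f(V, t) = -t/2
d(s, S) = 2*s
o = 16 (o = (-4)² = 16)
g = 10 (g = -3 + ((4 - 1)*5 - 2) = -3 + (3*5 - 2) = -3 + (15 - 2) = -3 + 13 = 10)
Z(Y, m) = 10
(Z(o, d(5, f(3, 3))) + 118)² = (10 + 118)² = 128² = 16384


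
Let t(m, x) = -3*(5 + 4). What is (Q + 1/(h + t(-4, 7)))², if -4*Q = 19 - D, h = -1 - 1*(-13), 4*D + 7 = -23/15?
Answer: 11449/400 ≈ 28.622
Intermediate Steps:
t(m, x) = -27 (t(m, x) = -3*9 = -27)
D = -32/15 (D = -7/4 + (-23/15)/4 = -7/4 + (-23*1/15)/4 = -7/4 + (¼)*(-23/15) = -7/4 - 23/60 = -32/15 ≈ -2.1333)
h = 12 (h = -1 + 13 = 12)
Q = -317/60 (Q = -(19 - 1*(-32/15))/4 = -(19 + 32/15)/4 = -¼*317/15 = -317/60 ≈ -5.2833)
(Q + 1/(h + t(-4, 7)))² = (-317/60 + 1/(12 - 27))² = (-317/60 + 1/(-15))² = (-317/60 - 1/15)² = (-107/20)² = 11449/400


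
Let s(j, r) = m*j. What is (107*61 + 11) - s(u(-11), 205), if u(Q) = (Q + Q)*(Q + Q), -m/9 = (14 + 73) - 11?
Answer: 337594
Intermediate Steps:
m = -684 (m = -9*((14 + 73) - 11) = -9*(87 - 11) = -9*76 = -684)
u(Q) = 4*Q² (u(Q) = (2*Q)*(2*Q) = 4*Q²)
s(j, r) = -684*j
(107*61 + 11) - s(u(-11), 205) = (107*61 + 11) - (-684)*4*(-11)² = (6527 + 11) - (-684)*4*121 = 6538 - (-684)*484 = 6538 - 1*(-331056) = 6538 + 331056 = 337594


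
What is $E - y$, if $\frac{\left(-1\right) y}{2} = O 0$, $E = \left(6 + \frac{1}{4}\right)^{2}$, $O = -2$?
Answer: $\frac{625}{16} \approx 39.063$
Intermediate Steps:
$E = \frac{625}{16}$ ($E = \left(6 + \frac{1}{4}\right)^{2} = \left(\frac{25}{4}\right)^{2} = \frac{625}{16} \approx 39.063$)
$y = 0$ ($y = - 2 \left(\left(-2\right) 0\right) = \left(-2\right) 0 = 0$)
$E - y = \frac{625}{16} - 0 = \frac{625}{16} + 0 = \frac{625}{16}$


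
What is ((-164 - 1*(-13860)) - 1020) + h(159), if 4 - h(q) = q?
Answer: 12521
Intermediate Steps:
h(q) = 4 - q
((-164 - 1*(-13860)) - 1020) + h(159) = ((-164 - 1*(-13860)) - 1020) + (4 - 1*159) = ((-164 + 13860) - 1020) + (4 - 159) = (13696 - 1020) - 155 = 12676 - 155 = 12521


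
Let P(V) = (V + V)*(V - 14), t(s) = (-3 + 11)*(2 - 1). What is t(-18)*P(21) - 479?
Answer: 1873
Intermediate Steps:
t(s) = 8 (t(s) = 8*1 = 8)
P(V) = 2*V*(-14 + V) (P(V) = (2*V)*(-14 + V) = 2*V*(-14 + V))
t(-18)*P(21) - 479 = 8*(2*21*(-14 + 21)) - 479 = 8*(2*21*7) - 479 = 8*294 - 479 = 2352 - 479 = 1873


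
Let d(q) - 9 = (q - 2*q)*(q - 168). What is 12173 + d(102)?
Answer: 18914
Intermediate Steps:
d(q) = 9 - q*(-168 + q) (d(q) = 9 + (q - 2*q)*(q - 168) = 9 + (-q)*(-168 + q) = 9 - q*(-168 + q))
12173 + d(102) = 12173 + (9 - 1*102² + 168*102) = 12173 + (9 - 1*10404 + 17136) = 12173 + (9 - 10404 + 17136) = 12173 + 6741 = 18914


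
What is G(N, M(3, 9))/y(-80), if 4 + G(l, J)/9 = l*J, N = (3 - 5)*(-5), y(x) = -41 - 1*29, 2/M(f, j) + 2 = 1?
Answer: 108/35 ≈ 3.0857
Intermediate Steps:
M(f, j) = -2 (M(f, j) = 2/(-2 + 1) = 2/(-1) = 2*(-1) = -2)
y(x) = -70 (y(x) = -41 - 29 = -70)
N = 10 (N = -2*(-5) = 10)
G(l, J) = -36 + 9*J*l (G(l, J) = -36 + 9*(l*J) = -36 + 9*(J*l) = -36 + 9*J*l)
G(N, M(3, 9))/y(-80) = (-36 + 9*(-2)*10)/(-70) = (-36 - 180)*(-1/70) = -216*(-1/70) = 108/35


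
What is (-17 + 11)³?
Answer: -216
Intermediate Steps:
(-17 + 11)³ = (-6)³ = -216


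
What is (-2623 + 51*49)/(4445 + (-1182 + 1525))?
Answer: -31/1197 ≈ -0.025898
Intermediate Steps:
(-2623 + 51*49)/(4445 + (-1182 + 1525)) = (-2623 + 2499)/(4445 + 343) = -124/4788 = -124*1/4788 = -31/1197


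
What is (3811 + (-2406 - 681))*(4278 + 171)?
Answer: 3221076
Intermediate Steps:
(3811 + (-2406 - 681))*(4278 + 171) = (3811 - 3087)*4449 = 724*4449 = 3221076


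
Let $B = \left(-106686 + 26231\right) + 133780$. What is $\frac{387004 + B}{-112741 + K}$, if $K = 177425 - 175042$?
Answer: $- \frac{440329}{110358} \approx -3.99$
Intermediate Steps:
$K = 2383$
$B = 53325$ ($B = -80455 + 133780 = 53325$)
$\frac{387004 + B}{-112741 + K} = \frac{387004 + 53325}{-112741 + 2383} = \frac{440329}{-110358} = 440329 \left(- \frac{1}{110358}\right) = - \frac{440329}{110358}$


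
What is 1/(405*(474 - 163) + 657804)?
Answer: 1/783759 ≈ 1.2759e-6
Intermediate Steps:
1/(405*(474 - 163) + 657804) = 1/(405*311 + 657804) = 1/(125955 + 657804) = 1/783759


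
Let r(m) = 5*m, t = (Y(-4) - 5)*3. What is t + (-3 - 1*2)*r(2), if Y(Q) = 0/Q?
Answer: -65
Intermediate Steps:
Y(Q) = 0
t = -15 (t = (0 - 5)*3 = -5*3 = -15)
t + (-3 - 1*2)*r(2) = -15 + (-3 - 1*2)*(5*2) = -15 + (-3 - 2)*10 = -15 - 5*10 = -15 - 50 = -65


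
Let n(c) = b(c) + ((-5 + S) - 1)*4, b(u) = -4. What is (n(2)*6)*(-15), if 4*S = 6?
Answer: 1980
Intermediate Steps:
S = 3/2 (S = (¼)*6 = 3/2 ≈ 1.5000)
n(c) = -22 (n(c) = -4 + ((-5 + 3/2) - 1)*4 = -4 + (-7/2 - 1)*4 = -4 - 9/2*4 = -4 - 18 = -22)
(n(2)*6)*(-15) = -22*6*(-15) = -132*(-15) = 1980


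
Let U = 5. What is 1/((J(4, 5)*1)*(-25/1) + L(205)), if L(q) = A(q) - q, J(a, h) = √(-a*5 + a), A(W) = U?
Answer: -1/250 + I/500 ≈ -0.004 + 0.002*I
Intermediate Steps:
A(W) = 5
J(a, h) = 2*√(-a) (J(a, h) = √(-5*a + a) = √(-4*a) = 2*√(-a))
L(q) = 5 - q
1/((J(4, 5)*1)*(-25/1) + L(205)) = 1/(((2*√(-1*4))*1)*(-25/1) + (5 - 1*205)) = 1/(((2*√(-4))*1)*(-25*1) + (5 - 205)) = 1/(((2*(2*I))*1)*(-25) - 200) = 1/(((4*I)*1)*(-25) - 200) = 1/((4*I)*(-25) - 200) = 1/(-100*I - 200) = 1/(-200 - 100*I) = (-200 + 100*I)/50000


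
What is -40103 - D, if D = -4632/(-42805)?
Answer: -1716613547/42805 ≈ -40103.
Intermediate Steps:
D = 4632/42805 (D = -4632*(-1/42805) = 4632/42805 ≈ 0.10821)
-40103 - D = -40103 - 1*4632/42805 = -40103 - 4632/42805 = -1716613547/42805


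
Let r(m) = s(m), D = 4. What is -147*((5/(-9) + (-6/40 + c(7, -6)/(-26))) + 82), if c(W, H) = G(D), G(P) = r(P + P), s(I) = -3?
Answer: -9334451/780 ≈ -11967.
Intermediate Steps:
r(m) = -3
G(P) = -3
c(W, H) = -3
-147*((5/(-9) + (-6/40 + c(7, -6)/(-26))) + 82) = -147*((5/(-9) + (-6/40 - 3/(-26))) + 82) = -147*((5*(-1/9) + (-6*1/40 - 3*(-1/26))) + 82) = -147*((-5/9 + (-3/20 + 3/26)) + 82) = -147*((-5/9 - 9/260) + 82) = -147*(-1381/2340 + 82) = -147*190499/2340 = -9334451/780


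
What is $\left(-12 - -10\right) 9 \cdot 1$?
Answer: $-18$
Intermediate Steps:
$\left(-12 - -10\right) 9 \cdot 1 = \left(-12 + 10\right) 9 \cdot 1 = \left(-2\right) 9 \cdot 1 = \left(-18\right) 1 = -18$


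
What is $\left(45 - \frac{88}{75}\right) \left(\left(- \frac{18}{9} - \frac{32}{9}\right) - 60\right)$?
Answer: $- \frac{387866}{135} \approx -2873.1$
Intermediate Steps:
$\left(45 - \frac{88}{75}\right) \left(\left(- \frac{18}{9} - \frac{32}{9}\right) - 60\right) = \left(45 - \frac{88}{75}\right) \left(\left(\left(-18\right) \frac{1}{9} - \frac{32}{9}\right) - 60\right) = \left(45 - \frac{88}{75}\right) \left(\left(-2 - \frac{32}{9}\right) - 60\right) = \frac{3287 \left(- \frac{50}{9} - 60\right)}{75} = \frac{3287}{75} \left(- \frac{590}{9}\right) = - \frac{387866}{135}$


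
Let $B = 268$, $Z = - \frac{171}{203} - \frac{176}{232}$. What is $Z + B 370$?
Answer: $\frac{20129155}{203} \approx 99158.0$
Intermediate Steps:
$Z = - \frac{325}{203}$ ($Z = \left(-171\right) \frac{1}{203} - \frac{22}{29} = - \frac{171}{203} - \frac{22}{29} = - \frac{325}{203} \approx -1.601$)
$Z + B 370 = - \frac{325}{203} + 268 \cdot 370 = - \frac{325}{203} + 99160 = \frac{20129155}{203}$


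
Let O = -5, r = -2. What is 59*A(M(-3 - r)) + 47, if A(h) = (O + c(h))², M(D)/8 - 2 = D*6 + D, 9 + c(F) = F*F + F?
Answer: 141016891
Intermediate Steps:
c(F) = -9 + F + F² (c(F) = -9 + (F*F + F) = -9 + (F² + F) = -9 + (F + F²) = -9 + F + F²)
M(D) = 16 + 56*D (M(D) = 16 + 8*(D*6 + D) = 16 + 8*(6*D + D) = 16 + 8*(7*D) = 16 + 56*D)
A(h) = (-14 + h + h²)² (A(h) = (-5 + (-9 + h + h²))² = (-14 + h + h²)²)
59*A(M(-3 - r)) + 47 = 59*(-14 + (16 + 56*(-3 - 1*(-2))) + (16 + 56*(-3 - 1*(-2)))²)² + 47 = 59*(-14 + (16 + 56*(-3 + 2)) + (16 + 56*(-3 + 2))²)² + 47 = 59*(-14 + (16 + 56*(-1)) + (16 + 56*(-1))²)² + 47 = 59*(-14 + (16 - 56) + (16 - 56)²)² + 47 = 59*(-14 - 40 + (-40)²)² + 47 = 59*(-14 - 40 + 1600)² + 47 = 59*1546² + 47 = 59*2390116 + 47 = 141016844 + 47 = 141016891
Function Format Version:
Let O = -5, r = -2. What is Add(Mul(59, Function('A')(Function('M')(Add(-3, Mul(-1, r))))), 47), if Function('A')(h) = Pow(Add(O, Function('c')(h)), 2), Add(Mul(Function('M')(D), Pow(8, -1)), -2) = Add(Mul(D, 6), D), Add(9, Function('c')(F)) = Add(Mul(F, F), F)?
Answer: 141016891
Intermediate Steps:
Function('c')(F) = Add(-9, F, Pow(F, 2)) (Function('c')(F) = Add(-9, Add(Mul(F, F), F)) = Add(-9, Add(Pow(F, 2), F)) = Add(-9, Add(F, Pow(F, 2))) = Add(-9, F, Pow(F, 2)))
Function('M')(D) = Add(16, Mul(56, D)) (Function('M')(D) = Add(16, Mul(8, Add(Mul(D, 6), D))) = Add(16, Mul(8, Add(Mul(6, D), D))) = Add(16, Mul(8, Mul(7, D))) = Add(16, Mul(56, D)))
Function('A')(h) = Pow(Add(-14, h, Pow(h, 2)), 2) (Function('A')(h) = Pow(Add(-5, Add(-9, h, Pow(h, 2))), 2) = Pow(Add(-14, h, Pow(h, 2)), 2))
Add(Mul(59, Function('A')(Function('M')(Add(-3, Mul(-1, r))))), 47) = Add(Mul(59, Pow(Add(-14, Add(16, Mul(56, Add(-3, Mul(-1, -2)))), Pow(Add(16, Mul(56, Add(-3, Mul(-1, -2)))), 2)), 2)), 47) = Add(Mul(59, Pow(Add(-14, Add(16, Mul(56, Add(-3, 2))), Pow(Add(16, Mul(56, Add(-3, 2))), 2)), 2)), 47) = Add(Mul(59, Pow(Add(-14, Add(16, Mul(56, -1)), Pow(Add(16, Mul(56, -1)), 2)), 2)), 47) = Add(Mul(59, Pow(Add(-14, Add(16, -56), Pow(Add(16, -56), 2)), 2)), 47) = Add(Mul(59, Pow(Add(-14, -40, Pow(-40, 2)), 2)), 47) = Add(Mul(59, Pow(Add(-14, -40, 1600), 2)), 47) = Add(Mul(59, Pow(1546, 2)), 47) = Add(Mul(59, 2390116), 47) = Add(141016844, 47) = 141016891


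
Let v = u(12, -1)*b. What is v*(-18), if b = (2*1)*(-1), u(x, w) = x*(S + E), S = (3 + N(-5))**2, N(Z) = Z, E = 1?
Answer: 2160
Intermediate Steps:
S = 4 (S = (3 - 5)**2 = (-2)**2 = 4)
u(x, w) = 5*x (u(x, w) = x*(4 + 1) = x*5 = 5*x)
b = -2 (b = 2*(-1) = -2)
v = -120 (v = (5*12)*(-2) = 60*(-2) = -120)
v*(-18) = -120*(-18) = 2160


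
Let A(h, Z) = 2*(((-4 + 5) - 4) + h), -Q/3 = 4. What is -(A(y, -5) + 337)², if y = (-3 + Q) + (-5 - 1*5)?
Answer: -78961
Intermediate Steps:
Q = -12 (Q = -3*4 = -12)
y = -25 (y = (-3 - 12) + (-5 - 1*5) = -15 + (-5 - 5) = -15 - 10 = -25)
A(h, Z) = -6 + 2*h (A(h, Z) = 2*((1 - 4) + h) = 2*(-3 + h) = -6 + 2*h)
-(A(y, -5) + 337)² = -((-6 + 2*(-25)) + 337)² = -((-6 - 50) + 337)² = -(-56 + 337)² = -1*281² = -1*78961 = -78961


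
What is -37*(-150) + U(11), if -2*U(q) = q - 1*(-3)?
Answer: 5543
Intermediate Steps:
U(q) = -3/2 - q/2 (U(q) = -(q - 1*(-3))/2 = -(q + 3)/2 = -(3 + q)/2 = -3/2 - q/2)
-37*(-150) + U(11) = -37*(-150) + (-3/2 - ½*11) = 5550 + (-3/2 - 11/2) = 5550 - 7 = 5543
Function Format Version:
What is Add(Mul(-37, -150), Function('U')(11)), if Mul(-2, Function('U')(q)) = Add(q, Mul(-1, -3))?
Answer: 5543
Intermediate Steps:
Function('U')(q) = Add(Rational(-3, 2), Mul(Rational(-1, 2), q)) (Function('U')(q) = Mul(Rational(-1, 2), Add(q, Mul(-1, -3))) = Mul(Rational(-1, 2), Add(q, 3)) = Mul(Rational(-1, 2), Add(3, q)) = Add(Rational(-3, 2), Mul(Rational(-1, 2), q)))
Add(Mul(-37, -150), Function('U')(11)) = Add(Mul(-37, -150), Add(Rational(-3, 2), Mul(Rational(-1, 2), 11))) = Add(5550, Add(Rational(-3, 2), Rational(-11, 2))) = Add(5550, -7) = 5543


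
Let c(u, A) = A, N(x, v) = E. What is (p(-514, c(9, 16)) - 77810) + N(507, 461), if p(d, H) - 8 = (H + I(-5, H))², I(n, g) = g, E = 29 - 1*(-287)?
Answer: -76462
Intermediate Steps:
E = 316 (E = 29 + 287 = 316)
N(x, v) = 316
p(d, H) = 8 + 4*H² (p(d, H) = 8 + (H + H)² = 8 + (2*H)² = 8 + 4*H²)
(p(-514, c(9, 16)) - 77810) + N(507, 461) = ((8 + 4*16²) - 77810) + 316 = ((8 + 4*256) - 77810) + 316 = ((8 + 1024) - 77810) + 316 = (1032 - 77810) + 316 = -76778 + 316 = -76462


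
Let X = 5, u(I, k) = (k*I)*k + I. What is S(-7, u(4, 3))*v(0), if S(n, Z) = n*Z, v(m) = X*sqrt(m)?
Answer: 0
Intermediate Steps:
u(I, k) = I + I*k**2 (u(I, k) = (I*k)*k + I = I*k**2 + I = I + I*k**2)
v(m) = 5*sqrt(m)
S(n, Z) = Z*n
S(-7, u(4, 3))*v(0) = ((4*(1 + 3**2))*(-7))*(5*sqrt(0)) = ((4*(1 + 9))*(-7))*(5*0) = ((4*10)*(-7))*0 = (40*(-7))*0 = -280*0 = 0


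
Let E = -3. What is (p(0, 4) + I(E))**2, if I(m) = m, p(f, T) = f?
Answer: 9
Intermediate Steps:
(p(0, 4) + I(E))**2 = (0 - 3)**2 = (-3)**2 = 9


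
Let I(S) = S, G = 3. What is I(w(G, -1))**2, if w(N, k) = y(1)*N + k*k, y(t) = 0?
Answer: 1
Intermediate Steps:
w(N, k) = k**2 (w(N, k) = 0*N + k*k = 0 + k**2 = k**2)
I(w(G, -1))**2 = ((-1)**2)**2 = 1**2 = 1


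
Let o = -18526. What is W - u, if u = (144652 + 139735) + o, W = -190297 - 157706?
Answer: -613864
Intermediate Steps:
W = -348003
u = 265861 (u = (144652 + 139735) - 18526 = 284387 - 18526 = 265861)
W - u = -348003 - 1*265861 = -348003 - 265861 = -613864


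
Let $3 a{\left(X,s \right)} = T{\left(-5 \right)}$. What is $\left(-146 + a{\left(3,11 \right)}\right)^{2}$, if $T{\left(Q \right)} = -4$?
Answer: $\frac{195364}{9} \approx 21707.0$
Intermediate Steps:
$a{\left(X,s \right)} = - \frac{4}{3}$ ($a{\left(X,s \right)} = \frac{1}{3} \left(-4\right) = - \frac{4}{3}$)
$\left(-146 + a{\left(3,11 \right)}\right)^{2} = \left(-146 - \frac{4}{3}\right)^{2} = \left(- \frac{442}{3}\right)^{2} = \frac{195364}{9}$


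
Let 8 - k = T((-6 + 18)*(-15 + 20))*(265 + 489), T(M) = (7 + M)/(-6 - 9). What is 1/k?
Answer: 15/50638 ≈ 0.00029622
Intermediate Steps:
T(M) = -7/15 - M/15 (T(M) = (7 + M)/(-15) = (7 + M)*(-1/15) = -7/15 - M/15)
k = 50638/15 (k = 8 - (-7/15 - (-6 + 18)*(-15 + 20)/15)*(265 + 489) = 8 - (-7/15 - 4*5/5)*754 = 8 - (-7/15 - 1/15*60)*754 = 8 - (-7/15 - 4)*754 = 8 - (-67)*754/15 = 8 - 1*(-50518/15) = 8 + 50518/15 = 50638/15 ≈ 3375.9)
1/k = 1/(50638/15) = 15/50638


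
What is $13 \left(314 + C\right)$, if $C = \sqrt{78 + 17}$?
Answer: $4082 + 13 \sqrt{95} \approx 4208.7$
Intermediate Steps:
$C = \sqrt{95} \approx 9.7468$
$13 \left(314 + C\right) = 13 \left(314 + \sqrt{95}\right) = 4082 + 13 \sqrt{95}$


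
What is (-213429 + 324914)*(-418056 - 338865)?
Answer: -84385337685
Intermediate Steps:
(-213429 + 324914)*(-418056 - 338865) = 111485*(-756921) = -84385337685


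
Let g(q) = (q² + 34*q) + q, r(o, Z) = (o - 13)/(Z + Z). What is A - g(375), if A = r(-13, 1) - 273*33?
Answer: -162772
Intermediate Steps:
r(o, Z) = (-13 + o)/(2*Z) (r(o, Z) = (-13 + o)/((2*Z)) = (-13 + o)*(1/(2*Z)) = (-13 + o)/(2*Z))
g(q) = q² + 35*q
A = -9022 (A = (½)*(-13 - 13)/1 - 273*33 = (½)*1*(-26) - 9009 = -13 - 9009 = -9022)
A - g(375) = -9022 - 375*(35 + 375) = -9022 - 375*410 = -9022 - 1*153750 = -9022 - 153750 = -162772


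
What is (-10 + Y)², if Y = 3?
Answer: 49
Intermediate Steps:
(-10 + Y)² = (-10 + 3)² = (-7)² = 49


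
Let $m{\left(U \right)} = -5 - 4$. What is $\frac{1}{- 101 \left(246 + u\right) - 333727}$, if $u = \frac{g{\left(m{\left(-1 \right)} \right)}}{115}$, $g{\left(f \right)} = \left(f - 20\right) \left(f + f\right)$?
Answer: $- \frac{115}{41288617} \approx -2.7853 \cdot 10^{-6}$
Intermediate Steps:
$m{\left(U \right)} = -9$
$g{\left(f \right)} = 2 f \left(-20 + f\right)$ ($g{\left(f \right)} = \left(-20 + f\right) 2 f = 2 f \left(-20 + f\right)$)
$u = \frac{522}{115}$ ($u = \frac{2 \left(-9\right) \left(-20 - 9\right)}{115} = 2 \left(-9\right) \left(-29\right) \frac{1}{115} = 522 \cdot \frac{1}{115} = \frac{522}{115} \approx 4.5391$)
$\frac{1}{- 101 \left(246 + u\right) - 333727} = \frac{1}{- 101 \left(246 + \frac{522}{115}\right) - 333727} = \frac{1}{\left(-101\right) \frac{28812}{115} - 333727} = \frac{1}{- \frac{2910012}{115} - 333727} = \frac{1}{- \frac{41288617}{115}} = - \frac{115}{41288617}$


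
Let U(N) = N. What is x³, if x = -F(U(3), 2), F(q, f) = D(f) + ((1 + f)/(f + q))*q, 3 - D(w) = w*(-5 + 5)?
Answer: -13824/125 ≈ -110.59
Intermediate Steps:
D(w) = 3 (D(w) = 3 - w*(-5 + 5) = 3 - w*0 = 3 - 1*0 = 3 + 0 = 3)
F(q, f) = 3 + q*(1 + f)/(f + q) (F(q, f) = 3 + ((1 + f)/(f + q))*q = 3 + q*(1 + f)/(f + q))
x = -24/5 (x = -(3*2 + 4*3 + 2*3)/(2 + 3) = -(6 + 12 + 6)/5 = -24/5 ≈ -4.8000)
x³ = (-24/5)³ = -13824/125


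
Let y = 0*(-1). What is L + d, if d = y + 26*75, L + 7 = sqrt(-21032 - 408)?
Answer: 1943 + 8*I*sqrt(335) ≈ 1943.0 + 146.42*I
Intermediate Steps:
L = -7 + 8*I*sqrt(335) (L = -7 + sqrt(-21032 - 408) = -7 + sqrt(-21440) = -7 + 8*I*sqrt(335) ≈ -7.0 + 146.42*I)
y = 0
d = 1950 (d = 0 + 26*75 = 0 + 1950 = 1950)
L + d = (-7 + 8*I*sqrt(335)) + 1950 = 1943 + 8*I*sqrt(335)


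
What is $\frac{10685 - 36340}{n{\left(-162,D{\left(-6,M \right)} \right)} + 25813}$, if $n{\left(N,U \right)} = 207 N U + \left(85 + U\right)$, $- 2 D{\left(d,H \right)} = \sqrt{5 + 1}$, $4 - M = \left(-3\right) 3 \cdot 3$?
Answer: $\frac{1328826380}{2031973459} - \frac{860289115 \sqrt{6}}{2031973459} \approx -0.3831$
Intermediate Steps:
$M = 31$ ($M = 4 - \left(-3\right) 3 \cdot 3 = 4 - \left(-9\right) 3 = 4 - -27 = 4 + 27 = 31$)
$D{\left(d,H \right)} = - \frac{\sqrt{6}}{2}$ ($D{\left(d,H \right)} = - \frac{\sqrt{5 + 1}}{2} = - \frac{\sqrt{6}}{2}$)
$n{\left(N,U \right)} = 85 + U + 207 N U$ ($n{\left(N,U \right)} = 207 N U + \left(85 + U\right) = 85 + U + 207 N U$)
$\frac{10685 - 36340}{n{\left(-162,D{\left(-6,M \right)} \right)} + 25813} = \frac{10685 - 36340}{\left(85 - \frac{\sqrt{6}}{2} + 207 \left(-162\right) \left(- \frac{\sqrt{6}}{2}\right)\right) + 25813} = - \frac{25655}{\left(85 - \frac{\sqrt{6}}{2} + 16767 \sqrt{6}\right) + 25813} = - \frac{25655}{\left(85 + \frac{33533 \sqrt{6}}{2}\right) + 25813} = - \frac{25655}{25898 + \frac{33533 \sqrt{6}}{2}}$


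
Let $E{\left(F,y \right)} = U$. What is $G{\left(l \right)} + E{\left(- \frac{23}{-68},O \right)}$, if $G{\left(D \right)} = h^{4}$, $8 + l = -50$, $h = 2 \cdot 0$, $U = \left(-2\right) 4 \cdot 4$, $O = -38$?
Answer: $-32$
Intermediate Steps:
$U = -32$ ($U = \left(-8\right) 4 = -32$)
$h = 0$
$E{\left(F,y \right)} = -32$
$l = -58$ ($l = -8 - 50 = -58$)
$G{\left(D \right)} = 0$ ($G{\left(D \right)} = 0^{4} = 0$)
$G{\left(l \right)} + E{\left(- \frac{23}{-68},O \right)} = 0 - 32 = -32$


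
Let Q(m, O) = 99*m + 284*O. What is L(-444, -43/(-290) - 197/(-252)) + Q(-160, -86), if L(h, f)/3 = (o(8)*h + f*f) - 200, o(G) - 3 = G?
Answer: -24706640670911/445057200 ≈ -55513.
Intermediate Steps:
o(G) = 3 + G
L(h, f) = -600 + 3*f² + 33*h (L(h, f) = 3*(((3 + 8)*h + f*f) - 200) = 3*((11*h + f²) - 200) = 3*((f² + 11*h) - 200) = 3*(-200 + f² + 11*h) = -600 + 3*f² + 33*h)
L(-444, -43/(-290) - 197/(-252)) + Q(-160, -86) = (-600 + 3*(-43/(-290) - 197/(-252))² + 33*(-444)) + (99*(-160) + 284*(-86)) = (-600 + 3*(-43*(-1/290) - 197*(-1/252))² - 14652) + (-15840 - 24424) = (-600 + 3*(43/290 + 197/252)² - 14652) - 40264 = (-600 + 3*(33983/36540)² - 14652) - 40264 = (-600 + 3*(1154844289/1335171600) - 14652) - 40264 = (-600 + 1154844289/445057200 - 14652) - 40264 = -6786857570111/445057200 - 40264 = -24706640670911/445057200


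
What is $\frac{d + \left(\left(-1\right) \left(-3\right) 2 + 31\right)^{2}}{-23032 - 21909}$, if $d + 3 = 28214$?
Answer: $- \frac{29580}{44941} \approx -0.6582$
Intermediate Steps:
$d = 28211$ ($d = -3 + 28214 = 28211$)
$\frac{d + \left(\left(-1\right) \left(-3\right) 2 + 31\right)^{2}}{-23032 - 21909} = \frac{28211 + \left(\left(-1\right) \left(-3\right) 2 + 31\right)^{2}}{-23032 - 21909} = \frac{28211 + \left(3 \cdot 2 + 31\right)^{2}}{-44941} = \left(28211 + \left(6 + 31\right)^{2}\right) \left(- \frac{1}{44941}\right) = \left(28211 + 37^{2}\right) \left(- \frac{1}{44941}\right) = \left(28211 + 1369\right) \left(- \frac{1}{44941}\right) = 29580 \left(- \frac{1}{44941}\right) = - \frac{29580}{44941}$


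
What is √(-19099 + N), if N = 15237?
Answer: I*√3862 ≈ 62.145*I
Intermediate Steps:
√(-19099 + N) = √(-19099 + 15237) = √(-3862) = I*√3862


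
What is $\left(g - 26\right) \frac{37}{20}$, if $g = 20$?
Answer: $- \frac{111}{10} \approx -11.1$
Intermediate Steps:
$\left(g - 26\right) \frac{37}{20} = \left(20 - 26\right) \frac{37}{20} = - 6 \cdot 37 \cdot \frac{1}{20} = \left(-6\right) \frac{37}{20} = - \frac{111}{10}$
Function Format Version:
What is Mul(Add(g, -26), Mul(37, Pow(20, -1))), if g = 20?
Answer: Rational(-111, 10) ≈ -11.100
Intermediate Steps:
Mul(Add(g, -26), Mul(37, Pow(20, -1))) = Mul(Add(20, -26), Mul(37, Pow(20, -1))) = Mul(-6, Mul(37, Rational(1, 20))) = Mul(-6, Rational(37, 20)) = Rational(-111, 10)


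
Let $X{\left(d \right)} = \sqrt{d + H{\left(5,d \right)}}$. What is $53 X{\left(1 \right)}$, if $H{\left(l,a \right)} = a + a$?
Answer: $53 \sqrt{3} \approx 91.799$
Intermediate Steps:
$H{\left(l,a \right)} = 2 a$
$X{\left(d \right)} = \sqrt{3} \sqrt{d}$ ($X{\left(d \right)} = \sqrt{d + 2 d} = \sqrt{3 d} = \sqrt{3} \sqrt{d}$)
$53 X{\left(1 \right)} = 53 \sqrt{3} \sqrt{1} = 53 \sqrt{3} \cdot 1 = 53 \sqrt{3}$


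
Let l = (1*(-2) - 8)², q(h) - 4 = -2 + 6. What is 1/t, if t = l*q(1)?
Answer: 1/800 ≈ 0.0012500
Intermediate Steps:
q(h) = 8 (q(h) = 4 + (-2 + 6) = 4 + 4 = 8)
l = 100 (l = (-2 - 8)² = (-10)² = 100)
t = 800 (t = 100*8 = 800)
1/t = 1/800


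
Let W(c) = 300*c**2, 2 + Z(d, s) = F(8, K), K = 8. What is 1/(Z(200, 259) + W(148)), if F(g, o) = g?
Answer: 1/6571206 ≈ 1.5218e-7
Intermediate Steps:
Z(d, s) = 6 (Z(d, s) = -2 + 8 = 6)
1/(Z(200, 259) + W(148)) = 1/(6 + 300*148**2) = 1/(6 + 300*21904) = 1/(6 + 6571200) = 1/6571206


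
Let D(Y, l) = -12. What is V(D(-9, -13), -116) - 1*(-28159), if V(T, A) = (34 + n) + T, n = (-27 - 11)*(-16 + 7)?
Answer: 28523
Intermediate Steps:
n = 342 (n = -38*(-9) = 342)
V(T, A) = 376 + T (V(T, A) = (34 + 342) + T = 376 + T)
V(D(-9, -13), -116) - 1*(-28159) = (376 - 12) - 1*(-28159) = 364 + 28159 = 28523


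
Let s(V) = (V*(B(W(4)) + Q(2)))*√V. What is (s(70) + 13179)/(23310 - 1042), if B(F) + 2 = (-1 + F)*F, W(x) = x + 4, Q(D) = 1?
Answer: 13179/22268 + 1925*√70/11134 ≈ 2.0384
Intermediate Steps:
W(x) = 4 + x
B(F) = -2 + F*(-1 + F) (B(F) = -2 + (-1 + F)*F = -2 + F*(-1 + F))
s(V) = 55*V^(3/2) (s(V) = (V*((-2 + (4 + 4)² - (4 + 4)) + 1))*√V = (V*((-2 + 8² - 1*8) + 1))*√V = (V*((-2 + 64 - 8) + 1))*√V = (V*(54 + 1))*√V = (V*55)*√V = (55*V)*√V = 55*V^(3/2))
(s(70) + 13179)/(23310 - 1042) = (55*70^(3/2) + 13179)/(23310 - 1042) = (55*(70*√70) + 13179)/22268 = (3850*√70 + 13179)*(1/22268) = (13179 + 3850*√70)*(1/22268) = 13179/22268 + 1925*√70/11134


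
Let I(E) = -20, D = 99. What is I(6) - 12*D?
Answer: -1208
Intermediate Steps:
I(6) - 12*D = -20 - 12*99 = -20 - 1188 = -1208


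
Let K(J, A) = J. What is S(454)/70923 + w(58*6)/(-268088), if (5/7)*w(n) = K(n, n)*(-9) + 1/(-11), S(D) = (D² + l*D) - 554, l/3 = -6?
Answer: 62289117839/22249963560 ≈ 2.7995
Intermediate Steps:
l = -18 (l = 3*(-6) = -18)
S(D) = -554 + D² - 18*D (S(D) = (D² - 18*D) - 554 = -554 + D² - 18*D)
w(n) = -7/55 - 63*n/5 (w(n) = 7*(n*(-9) + 1/(-11))/5 = 7*(-9*n - 1/11)/5 = 7*(-1/11 - 9*n)/5 = -7/55 - 63*n/5)
S(454)/70923 + w(58*6)/(-268088) = (-554 + 454² - 18*454)/70923 + (-7/55 - 3654*6/5)/(-268088) = (-554 + 206116 - 8172)*(1/70923) + (-7/55 - 63/5*348)*(-1/268088) = 197390*(1/70923) + (-7/55 - 21924/5)*(-1/268088) = 197390/70923 - 241171/55*(-1/268088) = 197390/70923 + 241171/14744840 = 62289117839/22249963560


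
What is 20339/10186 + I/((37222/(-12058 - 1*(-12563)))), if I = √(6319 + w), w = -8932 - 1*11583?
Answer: 1849/926 + 6565*I*√21/18611 ≈ 1.9968 + 1.6165*I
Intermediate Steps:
w = -20515 (w = -8932 - 11583 = -20515)
I = 26*I*√21 (I = √(6319 - 20515) = √(-14196) = 26*I*√21 ≈ 119.15*I)
20339/10186 + I/((37222/(-12058 - 1*(-12563)))) = 20339/10186 + (26*I*√21)/((37222/(-12058 - 1*(-12563)))) = 20339*(1/10186) + (26*I*√21)/((37222/(-12058 + 12563))) = 1849/926 + (26*I*√21)/((37222/505)) = 1849/926 + (26*I*√21)/((37222*(1/505))) = 1849/926 + (26*I*√21)/(37222/505) = 1849/926 + (26*I*√21)*(505/37222) = 1849/926 + 6565*I*√21/18611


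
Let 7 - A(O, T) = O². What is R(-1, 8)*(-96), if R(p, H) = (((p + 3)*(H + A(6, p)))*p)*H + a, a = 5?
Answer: -32736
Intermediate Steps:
A(O, T) = 7 - O²
R(p, H) = 5 + H*p*(-29 + H)*(3 + p) (R(p, H) = (((p + 3)*(H + (7 - 1*6²)))*p)*H + 5 = (((3 + p)*(H + (7 - 1*36)))*p)*H + 5 = (((3 + p)*(H + (7 - 36)))*p)*H + 5 = (((3 + p)*(H - 29))*p)*H + 5 = (((3 + p)*(-29 + H))*p)*H + 5 = (((-29 + H)*(3 + p))*p)*H + 5 = (p*(-29 + H)*(3 + p))*H + 5 = H*p*(-29 + H)*(3 + p) + 5 = 5 + H*p*(-29 + H)*(3 + p))
R(-1, 8)*(-96) = (5 + 8²*(-1)² - 87*8*(-1) - 29*8*(-1)² + 3*(-1)*8²)*(-96) = (5 + 64*1 + 696 - 29*8*1 + 3*(-1)*64)*(-96) = (5 + 64 + 696 - 232 - 192)*(-96) = 341*(-96) = -32736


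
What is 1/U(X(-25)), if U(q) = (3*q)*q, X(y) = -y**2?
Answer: 1/1171875 ≈ 8.5333e-7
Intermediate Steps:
U(q) = 3*q**2
1/U(X(-25)) = 1/(3*(-1*(-25)**2)**2) = 1/(3*(-1*625)**2) = 1/(3*(-625)**2) = 1/(3*390625) = 1/1171875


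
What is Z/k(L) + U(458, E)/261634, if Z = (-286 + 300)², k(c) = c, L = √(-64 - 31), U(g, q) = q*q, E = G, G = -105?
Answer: 11025/261634 - 196*I*√95/95 ≈ 0.042139 - 20.109*I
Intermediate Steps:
E = -105
U(g, q) = q²
L = I*√95 (L = √(-95) = I*√95 ≈ 9.7468*I)
Z = 196 (Z = 14² = 196)
Z/k(L) + U(458, E)/261634 = 196/((I*√95)) + (-105)²/261634 = 196*(-I*√95/95) + 11025*(1/261634) = -196*I*√95/95 + 11025/261634 = 11025/261634 - 196*I*√95/95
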